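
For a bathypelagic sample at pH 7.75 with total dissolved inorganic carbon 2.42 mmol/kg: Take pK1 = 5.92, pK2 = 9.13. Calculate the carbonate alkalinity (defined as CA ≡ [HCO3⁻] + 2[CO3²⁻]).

CA = [HCO3⁻] + 2[CO3²⁻] = (α₁ + 2α₂)·DIC
At pH 7.75: [H⁺]/K1 = 10^-1.83 = 0.014791, K2/[H⁺] = 10^-1.38 = 0.041687
α₁ = 1/(1 + 0.014791 + 0.041687) = 1/1.0565 = 0.9465; α₂ = α₁·K2/[H⁺] = 0.03946
α₁ + 2α₂ = 1.0255
CA = 1.0255 × 2.42 = 2.48 mmol/kg

CA = 2.48 mmol/kg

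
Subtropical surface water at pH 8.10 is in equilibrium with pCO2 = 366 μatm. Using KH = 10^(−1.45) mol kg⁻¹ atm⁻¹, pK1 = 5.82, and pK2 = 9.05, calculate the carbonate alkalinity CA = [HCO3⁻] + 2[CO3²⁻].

[CO2*] = KH · pCO2 = 10^(−1.45) × 366×10^-6 = 1.299×10^-5 mol/kg
α₀ = 1/(1 + K1/[H⁺] + K1K2/[H⁺]²) = 1/(1 + 10^+2.28 + 10^+1.33) = 0.004696
DIC = [CO2*]/α₀ = 1.299×10^-5 / 0.004696 = 2.765 mmol/kg
CA = (α₁ + 2α₂)·DIC = (0.8949 + 2×0.1004) × 2.765 = 3.03 mmol/kg

CA = 3.03 mmol/kg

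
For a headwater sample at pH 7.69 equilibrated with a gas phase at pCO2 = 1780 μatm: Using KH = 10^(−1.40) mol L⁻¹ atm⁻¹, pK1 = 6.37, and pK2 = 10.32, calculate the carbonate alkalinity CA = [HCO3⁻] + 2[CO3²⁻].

[CO2*] = KH · pCO2 = 10^(−1.40) × 1780×10^-6 = 7.086×10^-5 mol/L
α₀ = 1/(1 + K1/[H⁺] + K1K2/[H⁺]²) = 1/(1 + 10^+1.32 + 10^-1.31) = 0.04557
DIC = [CO2*]/α₀ = 7.086×10^-5 / 0.04557 = 1.555 mmol/L
CA = (α₁ + 2α₂)·DIC = (0.9522 + 2×0.002232) × 1.555 = 1.49 mmol/L

CA = 1.49 mmol/L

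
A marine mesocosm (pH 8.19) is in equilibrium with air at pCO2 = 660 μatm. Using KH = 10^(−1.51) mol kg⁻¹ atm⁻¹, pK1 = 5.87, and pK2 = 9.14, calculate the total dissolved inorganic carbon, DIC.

DIC = 4.76 mmol/kg

[CO2*] = KH · pCO2 = 10^(−1.51) × 660×10^-6 = 2.040×10^-5 mol/kg
α₀ = 1/(1 + K1/[H⁺] + K1K2/[H⁺]²) = 1/(1 + 10^+2.32 + 10^+1.37) = 0.004285
DIC = [CO2*]/α₀ = 2.040×10^-5 / 0.004285 = 4.76 mmol/kg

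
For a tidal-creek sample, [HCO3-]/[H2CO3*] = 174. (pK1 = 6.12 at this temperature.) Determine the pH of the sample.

pH = 8.36

From K1 = [H⁺][HCO3-]/[H2CO3*]:  pH = pK1 + log₁₀([HCO3-]/[H2CO3*])
log₁₀(174) = +2.241
pH = 6.12 + (+2.241) = 8.36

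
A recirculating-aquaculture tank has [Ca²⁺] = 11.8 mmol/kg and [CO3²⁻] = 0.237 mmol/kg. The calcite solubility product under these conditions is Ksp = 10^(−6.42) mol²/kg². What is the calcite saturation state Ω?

Ω = 7.36

Ksp = 10^(−6.42) = 3.802×10^-7
Ω = [Ca²⁺][CO3²⁻]/Ksp = (11.8×10^-3)(0.237×10^-3) / 3.802×10^-7 = 7.36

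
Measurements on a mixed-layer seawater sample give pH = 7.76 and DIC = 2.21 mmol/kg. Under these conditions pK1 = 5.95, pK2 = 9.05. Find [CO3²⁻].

α₂ = 1 / (1 + [H⁺]/K2 + [H⁺]²/(K1K2)) = 1 / (1 + 10^+1.29 + 10^-0.52)
   = 1 / (1 + 19.498 + 0.30200) = 1/20.800 = 0.04808
[CO3²⁻] = α₂ × DIC = 0.04808 × 2.21 = 0.106 mmol/kg

[CO3²⁻] = 0.106 mmol/kg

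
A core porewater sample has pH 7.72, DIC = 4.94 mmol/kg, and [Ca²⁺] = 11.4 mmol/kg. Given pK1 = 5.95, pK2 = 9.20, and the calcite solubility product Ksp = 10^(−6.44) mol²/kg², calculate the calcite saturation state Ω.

α₂ = 1 / (1 + [H⁺]/K2 + [H⁺]²/(K1K2)) = 1 / (1 + 10^+1.48 + 10^-0.29)
   = 1 / (1 + 30.200 + 0.51286) = 1/31.712 = 0.03153
[CO3²⁻] = α₂ × DIC = 0.03153 × 4.94 = 0.1558 mmol/kg
Ksp = 10^(−6.44) = 3.631×10^-7
Ω = [Ca²⁺][CO3²⁻]/Ksp = (11.4×10^-3)(1.558×10^-4) / 3.631×10^-7 = 4.89

Ω = 4.89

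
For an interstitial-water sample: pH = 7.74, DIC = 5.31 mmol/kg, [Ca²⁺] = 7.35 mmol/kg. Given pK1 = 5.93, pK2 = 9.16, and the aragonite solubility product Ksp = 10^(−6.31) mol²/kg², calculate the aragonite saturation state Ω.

Ω = 2.88

α₂ = 1 / (1 + [H⁺]/K2 + [H⁺]²/(K1K2)) = 1 / (1 + 10^+1.42 + 10^-0.39)
   = 1 / (1 + 26.303 + 0.40738) = 1/27.710 = 0.03609
[CO3²⁻] = α₂ × DIC = 0.03609 × 5.31 = 0.1916 mmol/kg
Ksp = 10^(−6.31) = 4.898×10^-7
Ω = [Ca²⁺][CO3²⁻]/Ksp = (7.35×10^-3)(1.916×10^-4) / 4.898×10^-7 = 2.88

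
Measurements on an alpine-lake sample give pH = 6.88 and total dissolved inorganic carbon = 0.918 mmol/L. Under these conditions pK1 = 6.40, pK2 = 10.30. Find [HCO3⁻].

[HCO3⁻] = 0.689 mmol/L

α₁ = 1 / (1 + [H⁺]/K1 + K2/[H⁺]) = 1 / (1 + 10^-0.48 + 10^-3.42)
   = 1 / (1 + 0.33113 + 0.00038019) = 1/1.3315 = 0.7510
[HCO3⁻] = α₁ × DIC = 0.7510 × 0.918 = 0.689 mmol/L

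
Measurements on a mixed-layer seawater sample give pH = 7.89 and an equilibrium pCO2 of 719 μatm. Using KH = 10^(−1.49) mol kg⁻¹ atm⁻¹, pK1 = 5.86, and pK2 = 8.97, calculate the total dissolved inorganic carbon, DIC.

[CO2*] = KH · pCO2 = 10^(−1.49) × 719×10^-6 = 2.327×10^-5 mol/kg
α₀ = 1/(1 + K1/[H⁺] + K1K2/[H⁺]²) = 1/(1 + 10^+2.03 + 10^+0.95) = 0.008542
DIC = [CO2*]/α₀ = 2.327×10^-5 / 0.008542 = 2.72 mmol/kg

DIC = 2.72 mmol/kg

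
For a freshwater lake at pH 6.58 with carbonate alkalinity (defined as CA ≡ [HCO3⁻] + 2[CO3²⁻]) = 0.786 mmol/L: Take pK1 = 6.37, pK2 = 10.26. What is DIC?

DIC = 1.27 mmol/L

CA = [HCO3⁻] + 2[CO3²⁻] = (α₁ + 2α₂)·DIC
At pH 6.58: [H⁺]/K1 = 10^-0.21 = 0.61660, K2/[H⁺] = 10^-3.68 = 0.00020893
α₁ = 1/(1 + 0.61660 + 0.00020893) = 1/1.6168 = 0.6185; α₂ = α₁·K2/[H⁺] = 0.0001292
α₁ + 2α₂ = 0.6188
DIC = CA / (α₁ + 2α₂) = 0.786 / 0.6188 = 1.27 mmol/L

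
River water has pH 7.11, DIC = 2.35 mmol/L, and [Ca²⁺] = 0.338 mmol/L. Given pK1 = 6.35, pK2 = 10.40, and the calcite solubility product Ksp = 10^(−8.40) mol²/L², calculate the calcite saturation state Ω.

Ω = 0.0871

α₂ = 1 / (1 + [H⁺]/K2 + [H⁺]²/(K1K2)) = 1 / (1 + 10^+3.29 + 10^+2.53)
   = 1 / (1 + 1949.8 + 338.84) = 1/2289.7 = 0.0004367
[CO3²⁻] = α₂ × DIC = 0.0004367 × 2.35 = 0.001026 mmol/L = 1.026 μmol/L
Ksp = 10^(−8.40) = 3.981×10^-9
Ω = [Ca²⁺][CO3²⁻]/Ksp = (0.338×10^-3)(1.026×10^-6) / 3.981×10^-9 = 0.0871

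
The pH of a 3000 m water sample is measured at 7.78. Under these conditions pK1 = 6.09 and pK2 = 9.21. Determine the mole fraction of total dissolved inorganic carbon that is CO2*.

α₀ = 1 / (1 + K1/[H⁺] + K1K2/[H⁺]²) = 1 / (1 + 10^+1.69 + 10^+0.26)
   = 1 / (1 + 48.978 + 1.8197) = 1/51.798 = 0.01931

α₀ = 0.0193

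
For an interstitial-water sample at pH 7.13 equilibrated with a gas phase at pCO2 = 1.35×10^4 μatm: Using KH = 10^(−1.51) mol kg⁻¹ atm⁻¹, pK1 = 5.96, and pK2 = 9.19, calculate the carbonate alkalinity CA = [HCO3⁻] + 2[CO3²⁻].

CA = 6.28 mmol/kg

[CO2*] = KH · pCO2 = 10^(−1.51) × 1.35×10^4×10^-6 = 4.172×10^-4 mol/kg
α₀ = 1/(1 + K1/[H⁺] + K1K2/[H⁺]²) = 1/(1 + 10^+1.17 + 10^-0.89) = 0.06281
DIC = [CO2*]/α₀ = 4.172×10^-4 / 0.06281 = 6.642 mmol/kg
CA = (α₁ + 2α₂)·DIC = (0.9291 + 2×0.008092) × 6.642 = 6.28 mmol/kg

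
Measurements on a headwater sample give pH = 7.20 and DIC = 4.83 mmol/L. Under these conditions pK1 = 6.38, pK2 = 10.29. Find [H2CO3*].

[CO2*] = 0.634 mmol/L

α₀ = 1 / (1 + K1/[H⁺] + K1K2/[H⁺]²) = 1 / (1 + 10^+0.82 + 10^-2.27)
   = 1 / (1 + 6.6069 + 0.0053703) = 1/7.6123 = 0.1314
[CO2*] = α₀ × DIC = 0.1314 × 4.83 = 0.634 mmol/L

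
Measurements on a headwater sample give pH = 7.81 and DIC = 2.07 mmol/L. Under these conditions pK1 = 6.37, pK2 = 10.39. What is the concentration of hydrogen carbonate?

[HCO3⁻] = 1.99 mmol/L

α₁ = 1 / (1 + [H⁺]/K1 + K2/[H⁺]) = 1 / (1 + 10^-1.44 + 10^-2.58)
   = 1 / (1 + 0.036308 + 0.0026303) = 1/1.0389 = 0.9625
[HCO3⁻] = α₁ × DIC = 0.9625 × 2.07 = 1.99 mmol/L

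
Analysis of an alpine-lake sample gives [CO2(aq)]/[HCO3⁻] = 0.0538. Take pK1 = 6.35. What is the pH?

From K1 = [H⁺][HCO3⁻]/[CO2(aq)]:  pH = pK1 − log₁₀([CO2(aq)]/[HCO3⁻])
log₁₀(0.0538) = -1.269
pH = 6.35 − (-1.269) = 7.62

pH = 7.62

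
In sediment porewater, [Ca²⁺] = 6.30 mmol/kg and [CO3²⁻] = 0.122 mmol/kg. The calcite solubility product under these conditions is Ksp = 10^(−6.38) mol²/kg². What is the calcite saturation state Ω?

Ω = 1.84

Ksp = 10^(−6.38) = 4.169×10^-7
Ω = [Ca²⁺][CO3²⁻]/Ksp = (6.30×10^-3)(0.122×10^-3) / 4.169×10^-7 = 1.84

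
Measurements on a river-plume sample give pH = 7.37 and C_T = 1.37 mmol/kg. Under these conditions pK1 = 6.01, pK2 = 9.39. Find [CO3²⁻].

[CO3²⁻] = 12.4 μmol/kg

α₂ = 1 / (1 + [H⁺]/K2 + [H⁺]²/(K1K2)) = 1 / (1 + 10^+2.02 + 10^+0.66)
   = 1 / (1 + 104.71 + 4.5709) = 1/110.28 = 0.009068
[CO3²⁻] = α₂ × DIC = 0.009068 × 1.37 = 0.0124 mmol/kg = 12.4 μmol/kg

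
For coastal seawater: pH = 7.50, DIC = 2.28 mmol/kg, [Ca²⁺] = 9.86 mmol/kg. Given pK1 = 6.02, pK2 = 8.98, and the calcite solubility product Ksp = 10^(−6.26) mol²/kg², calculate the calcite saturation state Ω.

Ω = 1.27

α₂ = 1 / (1 + [H⁺]/K2 + [H⁺]²/(K1K2)) = 1 / (1 + 10^+1.48 + 10^+0.00)
   = 1 / (1 + 30.200 + 1.0000) = 1/32.200 = 0.03106
[CO3²⁻] = α₂ × DIC = 0.03106 × 2.28 = 0.07081 mmol/kg
Ksp = 10^(−6.26) = 5.495×10^-7
Ω = [Ca²⁺][CO3²⁻]/Ksp = (9.86×10^-3)(7.081×10^-5) / 5.495×10^-7 = 1.27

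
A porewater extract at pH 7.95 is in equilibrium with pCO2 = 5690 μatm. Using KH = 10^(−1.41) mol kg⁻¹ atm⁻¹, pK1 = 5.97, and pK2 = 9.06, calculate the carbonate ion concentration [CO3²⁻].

[CO3²⁻] = 1.64 mmol/kg

[CO2*] = KH · pCO2 = 10^(−1.41) × 5690×10^-6 = 2.214×10^-4 mol/kg
α₀ = 1/(1 + K1/[H⁺] + K1K2/[H⁺]²) = 1/(1 + 10^+1.98 + 10^+0.87) = 0.009623
DIC = [CO2*]/α₀ = 2.214×10^-4 / 0.009623 = 23.00 mmol/kg
[CO3²⁻] = α₂·DIC; α₂ = 0.07134, so [CO3²⁻] = 0.07134 × 23.00 = 1.64 mmol/kg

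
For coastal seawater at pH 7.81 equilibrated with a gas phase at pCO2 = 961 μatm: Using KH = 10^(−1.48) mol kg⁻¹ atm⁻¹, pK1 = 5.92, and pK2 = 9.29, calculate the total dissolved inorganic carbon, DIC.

[CO2*] = KH · pCO2 = 10^(−1.48) × 961×10^-6 = 3.182×10^-5 mol/kg
α₀ = 1/(1 + K1/[H⁺] + K1K2/[H⁺]²) = 1/(1 + 10^+1.89 + 10^+0.41) = 0.01232
DIC = [CO2*]/α₀ = 3.182×10^-5 / 0.01232 = 2.58 mmol/kg

DIC = 2.58 mmol/kg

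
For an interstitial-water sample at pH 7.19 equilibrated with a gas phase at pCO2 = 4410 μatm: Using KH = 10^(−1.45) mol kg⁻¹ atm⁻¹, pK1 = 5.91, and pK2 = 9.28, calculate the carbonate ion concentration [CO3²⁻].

[CO3²⁻] = 0.0242 mmol/kg

[CO2*] = KH · pCO2 = 10^(−1.45) × 4410×10^-6 = 1.565×10^-4 mol/kg
α₀ = 1/(1 + K1/[H⁺] + K1K2/[H⁺]²) = 1/(1 + 10^+1.28 + 10^-0.81) = 0.04948
DIC = [CO2*]/α₀ = 1.565×10^-4 / 0.04948 = 3.162 mmol/kg
[CO3²⁻] = α₂·DIC; α₂ = 0.007664, so [CO3²⁻] = 0.007664 × 3.162 = 0.0242 mmol/kg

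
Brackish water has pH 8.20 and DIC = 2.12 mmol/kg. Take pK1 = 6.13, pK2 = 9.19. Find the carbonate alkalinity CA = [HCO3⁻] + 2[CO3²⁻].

CA = 2.30 mmol/kg

CA = [HCO3⁻] + 2[CO3²⁻] = (α₁ + 2α₂)·DIC
At pH 8.20: [H⁺]/K1 = 10^-2.07 = 0.0085114, K2/[H⁺] = 10^-0.99 = 0.10233
α₁ = 1/(1 + 0.0085114 + 0.10233) = 1/1.1108 = 0.9002; α₂ = α₁·K2/[H⁺] = 0.09212
α₁ + 2α₂ = 1.0845
CA = 1.0845 × 2.12 = 2.30 mmol/kg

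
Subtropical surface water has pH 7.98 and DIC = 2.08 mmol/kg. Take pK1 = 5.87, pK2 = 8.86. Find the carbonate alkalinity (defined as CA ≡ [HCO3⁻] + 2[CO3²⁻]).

CA = 2.31 mmol/kg

CA = [HCO3⁻] + 2[CO3²⁻] = (α₁ + 2α₂)·DIC
At pH 7.98: [H⁺]/K1 = 10^-2.11 = 0.0077625, K2/[H⁺] = 10^-0.88 = 0.13183
α₁ = 1/(1 + 0.0077625 + 0.13183) = 1/1.1396 = 0.8775; α₂ = α₁·K2/[H⁺] = 0.1157
α₁ + 2α₂ = 1.1089
CA = 1.1089 × 2.08 = 2.31 mmol/kg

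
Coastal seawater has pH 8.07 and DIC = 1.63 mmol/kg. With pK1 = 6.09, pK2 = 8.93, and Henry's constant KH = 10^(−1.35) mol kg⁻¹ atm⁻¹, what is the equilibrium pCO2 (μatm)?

pCO2 = 333 μatm

α₀ = 1 / (1 + K1/[H⁺] + K1K2/[H⁺]²) = 1 / (1 + 10^+1.98 + 10^+1.12)
   = 1 / (1 + 95.499 + 13.183) = 1/109.68 = 0.009117
[CO2*] = α₀ × DIC = 0.009117 × 1.63 = 0.01486 mmol/kg = 14.86 μmol/kg
pCO2 = [CO2*]/KH = 1.486×10^-5 / 4.467×10^-2 = 333 μatm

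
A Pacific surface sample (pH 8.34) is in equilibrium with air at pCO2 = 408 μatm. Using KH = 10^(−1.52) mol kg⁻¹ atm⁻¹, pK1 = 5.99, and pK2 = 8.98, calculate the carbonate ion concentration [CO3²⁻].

[CO2*] = KH · pCO2 = 10^(−1.52) × 408×10^-6 = 1.232×10^-5 mol/kg
α₀ = 1/(1 + K1/[H⁺] + K1K2/[H⁺]²) = 1/(1 + 10^+2.35 + 10^+1.71) = 0.003621
DIC = [CO2*]/α₀ = 1.232×10^-5 / 0.003621 = 3.403 mmol/kg
[CO3²⁻] = α₂·DIC; α₂ = 0.1857, so [CO3²⁻] = 0.1857 × 3.403 = 0.632 mmol/kg

[CO3²⁻] = 0.632 mmol/kg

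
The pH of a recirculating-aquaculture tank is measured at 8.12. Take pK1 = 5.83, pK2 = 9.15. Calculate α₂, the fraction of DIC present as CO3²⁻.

α₂ = 0.0850

α₂ = 1 / (1 + [H⁺]/K2 + [H⁺]²/(K1K2)) = 1 / (1 + 10^+1.03 + 10^-1.26)
   = 1 / (1 + 10.715 + 0.054954) = 1/11.770 = 0.08496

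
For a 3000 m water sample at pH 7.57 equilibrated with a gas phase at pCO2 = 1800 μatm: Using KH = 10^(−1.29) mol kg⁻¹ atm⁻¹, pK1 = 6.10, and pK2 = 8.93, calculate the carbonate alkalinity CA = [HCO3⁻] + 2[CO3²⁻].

CA = 2.96 mmol/kg

[CO2*] = KH · pCO2 = 10^(−1.29) × 1800×10^-6 = 9.232×10^-5 mol/kg
α₀ = 1/(1 + K1/[H⁺] + K1K2/[H⁺]²) = 1/(1 + 10^+1.47 + 10^+0.11) = 0.03145
DIC = [CO2*]/α₀ = 9.232×10^-5 / 0.03145 = 2.936 mmol/kg
CA = (α₁ + 2α₂)·DIC = (0.9280 + 2×0.04051) × 2.936 = 2.96 mmol/kg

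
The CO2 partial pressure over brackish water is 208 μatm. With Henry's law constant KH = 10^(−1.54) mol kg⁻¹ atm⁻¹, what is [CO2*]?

KH = 10^(−1.54) = 2.884×10^-2 mol kg⁻¹ atm⁻¹
[CO2*] = KH · pCO2 = 2.884×10^-2 × 208×10^-6 atm = 6.00×10^-6 mol/kg

[CO2*] = 6.00 μmol/kg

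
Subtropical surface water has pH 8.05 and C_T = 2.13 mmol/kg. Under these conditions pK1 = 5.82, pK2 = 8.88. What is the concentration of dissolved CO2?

α₀ = 1 / (1 + K1/[H⁺] + K1K2/[H⁺]²) = 1 / (1 + 10^+2.23 + 10^+1.40)
   = 1 / (1 + 169.82 + 25.119) = 1/195.94 = 0.005104
[CO2*] = α₀ × DIC = 0.005104 × 2.13 = 0.0109 mmol/kg = 10.9 μmol/kg

[CO2*] = 10.9 μmol/kg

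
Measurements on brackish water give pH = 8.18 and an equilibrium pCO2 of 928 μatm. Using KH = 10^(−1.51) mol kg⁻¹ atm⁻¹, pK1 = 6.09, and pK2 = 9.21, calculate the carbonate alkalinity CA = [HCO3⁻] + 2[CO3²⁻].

[CO2*] = KH · pCO2 = 10^(−1.51) × 928×10^-6 = 2.868×10^-5 mol/kg
α₀ = 1/(1 + K1/[H⁺] + K1K2/[H⁺]²) = 1/(1 + 10^+2.09 + 10^+1.06) = 0.007380
DIC = [CO2*]/α₀ = 2.868×10^-5 / 0.007380 = 3.886 mmol/kg
CA = (α₁ + 2α₂)·DIC = (0.9079 + 2×0.08473) × 3.886 = 4.19 mmol/kg

CA = 4.19 mmol/kg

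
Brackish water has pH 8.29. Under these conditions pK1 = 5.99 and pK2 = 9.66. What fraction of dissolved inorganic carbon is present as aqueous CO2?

α₀ = 0.00478

α₀ = 1 / (1 + K1/[H⁺] + K1K2/[H⁺]²) = 1 / (1 + 10^+2.30 + 10^+0.93)
   = 1 / (1 + 199.53 + 8.5114) = 1/209.04 = 0.004784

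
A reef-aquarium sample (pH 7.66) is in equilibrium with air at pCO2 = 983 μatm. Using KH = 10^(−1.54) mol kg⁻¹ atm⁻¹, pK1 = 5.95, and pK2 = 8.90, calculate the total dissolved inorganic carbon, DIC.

DIC = 1.57 mmol/kg

[CO2*] = KH · pCO2 = 10^(−1.54) × 983×10^-6 = 2.835×10^-5 mol/kg
α₀ = 1/(1 + K1/[H⁺] + K1K2/[H⁺]²) = 1/(1 + 10^+1.71 + 10^+0.47) = 0.01810
DIC = [CO2*]/α₀ = 2.835×10^-5 / 0.01810 = 1.57 mmol/kg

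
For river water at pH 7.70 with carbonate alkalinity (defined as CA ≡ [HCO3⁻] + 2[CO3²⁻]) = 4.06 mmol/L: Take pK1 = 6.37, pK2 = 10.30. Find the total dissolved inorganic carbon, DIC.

DIC = 4.24 mmol/L

CA = [HCO3⁻] + 2[CO3²⁻] = (α₁ + 2α₂)·DIC
At pH 7.70: [H⁺]/K1 = 10^-1.33 = 0.046774, K2/[H⁺] = 10^-2.60 = 0.0025119
α₁ = 1/(1 + 0.046774 + 0.0025119) = 1/1.0493 = 0.9530; α₂ = α₁·K2/[H⁺] = 0.002394
α₁ + 2α₂ = 0.9578
DIC = CA / (α₁ + 2α₂) = 4.06 / 0.9578 = 4.24 mmol/L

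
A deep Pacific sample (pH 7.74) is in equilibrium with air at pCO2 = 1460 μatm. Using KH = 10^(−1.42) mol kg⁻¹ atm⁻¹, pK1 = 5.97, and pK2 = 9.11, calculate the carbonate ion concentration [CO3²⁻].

[CO3²⁻] = 0.139 mmol/kg

[CO2*] = KH · pCO2 = 10^(−1.42) × 1460×10^-6 = 5.551×10^-5 mol/kg
α₀ = 1/(1 + K1/[H⁺] + K1K2/[H⁺]²) = 1/(1 + 10^+1.77 + 10^+0.40) = 0.01603
DIC = [CO2*]/α₀ = 5.551×10^-5 / 0.01603 = 3.463 mmol/kg
[CO3²⁻] = α₂·DIC; α₂ = 0.04026, so [CO3²⁻] = 0.04026 × 3.463 = 0.139 mmol/kg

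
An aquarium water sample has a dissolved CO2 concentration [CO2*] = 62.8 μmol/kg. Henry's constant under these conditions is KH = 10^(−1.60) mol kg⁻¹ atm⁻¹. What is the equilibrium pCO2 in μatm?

pCO2 = 2500 μatm

KH = 10^(−1.60) = 2.512×10^-2 mol kg⁻¹ atm⁻¹
pCO2 = [CO2*]/KH = 62.8×10^-6 / 2.512×10^-2 = 2.50×10^-3 atm = 2500 μatm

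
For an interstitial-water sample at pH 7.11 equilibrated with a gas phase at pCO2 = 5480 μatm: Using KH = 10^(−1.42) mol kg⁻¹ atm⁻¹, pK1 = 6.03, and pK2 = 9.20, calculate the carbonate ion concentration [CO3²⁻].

[CO2*] = KH · pCO2 = 10^(−1.42) × 5480×10^-6 = 2.083×10^-4 mol/kg
α₀ = 1/(1 + K1/[H⁺] + K1K2/[H⁺]²) = 1/(1 + 10^+1.08 + 10^-1.01) = 0.07622
DIC = [CO2*]/α₀ = 2.083×10^-4 / 0.07622 = 2.734 mmol/kg
[CO3²⁻] = α₂·DIC; α₂ = 0.007448, so [CO3²⁻] = 0.007448 × 2.734 = 0.0204 mmol/kg

[CO3²⁻] = 0.0204 mmol/kg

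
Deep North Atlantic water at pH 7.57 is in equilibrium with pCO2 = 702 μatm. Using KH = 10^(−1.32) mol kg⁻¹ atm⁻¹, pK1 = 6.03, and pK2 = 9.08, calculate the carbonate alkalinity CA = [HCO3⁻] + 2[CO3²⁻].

[CO2*] = KH · pCO2 = 10^(−1.32) × 702×10^-6 = 3.360×10^-5 mol/kg
α₀ = 1/(1 + K1/[H⁺] + K1K2/[H⁺]²) = 1/(1 + 10^+1.54 + 10^+0.03) = 0.02721
DIC = [CO2*]/α₀ = 3.360×10^-5 / 0.02721 = 1.235 mmol/kg
CA = (α₁ + 2α₂)·DIC = (0.9436 + 2×0.02916) × 1.235 = 1.24 mmol/kg

CA = 1.24 mmol/kg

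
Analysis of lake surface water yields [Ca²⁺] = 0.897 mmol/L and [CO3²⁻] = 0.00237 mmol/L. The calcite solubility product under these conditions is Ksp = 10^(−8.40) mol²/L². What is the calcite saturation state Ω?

Ksp = 10^(−8.40) = 3.981×10^-9
Ω = [Ca²⁺][CO3²⁻]/Ksp = (0.897×10^-3)(0.00237×10^-3) / 3.981×10^-9 = 0.534

Ω = 0.534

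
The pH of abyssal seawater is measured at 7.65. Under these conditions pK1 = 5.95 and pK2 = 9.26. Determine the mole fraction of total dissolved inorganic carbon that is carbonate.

α₂ = 0.0235

α₂ = 1 / (1 + [H⁺]/K2 + [H⁺]²/(K1K2)) = 1 / (1 + 10^+1.61 + 10^-0.09)
   = 1 / (1 + 40.738 + 0.81283) = 1/42.551 = 0.02350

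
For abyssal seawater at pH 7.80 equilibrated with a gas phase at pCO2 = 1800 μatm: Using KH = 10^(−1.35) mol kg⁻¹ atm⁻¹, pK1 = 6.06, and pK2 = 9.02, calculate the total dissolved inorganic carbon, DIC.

DIC = 4.77 mmol/kg

[CO2*] = KH · pCO2 = 10^(−1.35) × 1800×10^-6 = 8.040×10^-5 mol/kg
α₀ = 1/(1 + K1/[H⁺] + K1K2/[H⁺]²) = 1/(1 + 10^+1.74 + 10^+0.52) = 0.01687
DIC = [CO2*]/α₀ = 8.040×10^-5 / 0.01687 = 4.77 mmol/kg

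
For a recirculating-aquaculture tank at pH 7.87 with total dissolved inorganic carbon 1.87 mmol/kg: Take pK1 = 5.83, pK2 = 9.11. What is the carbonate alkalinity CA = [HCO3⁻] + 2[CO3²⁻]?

CA = 1.95 mmol/kg

CA = [HCO3⁻] + 2[CO3²⁻] = (α₁ + 2α₂)·DIC
At pH 7.87: [H⁺]/K1 = 10^-2.04 = 0.0091201, K2/[H⁺] = 10^-1.24 = 0.057544
α₁ = 1/(1 + 0.0091201 + 0.057544) = 1/1.0667 = 0.9375; α₂ = α₁·K2/[H⁺] = 0.05395
α₁ + 2α₂ = 1.0454
CA = 1.0454 × 1.87 = 1.95 mmol/kg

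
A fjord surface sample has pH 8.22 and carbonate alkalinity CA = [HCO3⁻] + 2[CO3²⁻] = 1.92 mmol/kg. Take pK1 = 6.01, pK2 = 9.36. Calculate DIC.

DIC = 1.81 mmol/kg

CA = [HCO3⁻] + 2[CO3²⁻] = (α₁ + 2α₂)·DIC
At pH 8.22: [H⁺]/K1 = 10^-2.21 = 0.0061660, K2/[H⁺] = 10^-1.14 = 0.072444
α₁ = 1/(1 + 0.0061660 + 0.072444) = 1/1.0786 = 0.9271; α₂ = α₁·K2/[H⁺] = 0.06716
α₁ + 2α₂ = 1.0614
DIC = CA / (α₁ + 2α₂) = 1.92 / 1.0614 = 1.81 mmol/kg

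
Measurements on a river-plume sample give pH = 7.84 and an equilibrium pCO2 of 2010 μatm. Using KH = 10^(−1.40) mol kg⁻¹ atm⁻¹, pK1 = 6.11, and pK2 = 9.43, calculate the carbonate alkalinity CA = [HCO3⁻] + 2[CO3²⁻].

[CO2*] = KH · pCO2 = 10^(−1.40) × 2010×10^-6 = 8.002×10^-5 mol/kg
α₀ = 1/(1 + K1/[H⁺] + K1K2/[H⁺]²) = 1/(1 + 10^+1.73 + 10^+0.14) = 0.01783
DIC = [CO2*]/α₀ = 8.002×10^-5 / 0.01783 = 4.488 mmol/kg
CA = (α₁ + 2α₂)·DIC = (0.9576 + 2×0.02461) × 4.488 = 4.52 mmol/kg

CA = 4.52 mmol/kg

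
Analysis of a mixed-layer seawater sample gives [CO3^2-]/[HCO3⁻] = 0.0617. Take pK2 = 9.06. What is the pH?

From K2 = [H⁺][CO3^2-]/[HCO3⁻]:  pH = pK2 + log₁₀([CO3^2-]/[HCO3⁻])
log₁₀(0.0617) = -1.210
pH = 9.06 + (-1.210) = 7.85

pH = 7.85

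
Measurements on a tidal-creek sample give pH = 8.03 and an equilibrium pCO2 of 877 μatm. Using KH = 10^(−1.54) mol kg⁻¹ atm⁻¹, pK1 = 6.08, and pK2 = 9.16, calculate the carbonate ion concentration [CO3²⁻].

[CO2*] = KH · pCO2 = 10^(−1.54) × 877×10^-6 = 2.529×10^-5 mol/kg
α₀ = 1/(1 + K1/[H⁺] + K1K2/[H⁺]²) = 1/(1 + 10^+1.95 + 10^+0.82) = 0.01034
DIC = [CO2*]/α₀ = 2.529×10^-5 / 0.01034 = 2.447 mmol/kg
[CO3²⁻] = α₂·DIC; α₂ = 0.06830, so [CO3²⁻] = 0.06830 × 2.447 = 0.167 mmol/kg

[CO3²⁻] = 0.167 mmol/kg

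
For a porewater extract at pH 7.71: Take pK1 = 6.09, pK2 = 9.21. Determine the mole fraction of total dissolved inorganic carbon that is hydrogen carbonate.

α₁ = 0.947

α₁ = 1 / (1 + [H⁺]/K1 + K2/[H⁺]) = 1 / (1 + 10^-1.62 + 10^-1.50)
   = 1 / (1 + 0.023988 + 0.031623) = 1/1.0556 = 0.9473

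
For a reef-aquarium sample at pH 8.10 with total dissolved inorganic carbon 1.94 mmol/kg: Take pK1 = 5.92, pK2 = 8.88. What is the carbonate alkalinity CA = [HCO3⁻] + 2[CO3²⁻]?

CA = 2.20 mmol/kg

CA = [HCO3⁻] + 2[CO3²⁻] = (α₁ + 2α₂)·DIC
At pH 8.10: [H⁺]/K1 = 10^-2.18 = 0.0066069, K2/[H⁺] = 10^-0.78 = 0.16596
α₁ = 1/(1 + 0.0066069 + 0.16596) = 1/1.1726 = 0.8528; α₂ = α₁·K2/[H⁺] = 0.1415
α₁ + 2α₂ = 1.1359
CA = 1.1359 × 1.94 = 2.20 mmol/kg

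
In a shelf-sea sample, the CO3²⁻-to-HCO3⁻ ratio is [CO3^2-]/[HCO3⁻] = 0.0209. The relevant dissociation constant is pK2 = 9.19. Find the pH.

pH = 7.51

From K2 = [H⁺][CO3^2-]/[HCO3⁻]:  pH = pK2 + log₁₀([CO3^2-]/[HCO3⁻])
log₁₀(0.0209) = -1.680
pH = 9.19 + (-1.680) = 7.51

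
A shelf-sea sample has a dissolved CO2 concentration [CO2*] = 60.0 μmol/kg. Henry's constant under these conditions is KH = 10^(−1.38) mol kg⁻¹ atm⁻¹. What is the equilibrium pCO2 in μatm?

KH = 10^(−1.38) = 4.169×10^-2 mol kg⁻¹ atm⁻¹
pCO2 = [CO2*]/KH = 60.0×10^-6 / 4.169×10^-2 = 1.44×10^-3 atm = 1440 μatm

pCO2 = 1440 μatm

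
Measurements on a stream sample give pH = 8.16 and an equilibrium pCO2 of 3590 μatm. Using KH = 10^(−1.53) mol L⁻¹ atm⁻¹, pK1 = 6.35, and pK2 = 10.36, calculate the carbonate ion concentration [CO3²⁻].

[CO2*] = KH · pCO2 = 10^(−1.53) × 3590×10^-6 = 1.059×10^-4 mol/L
α₀ = 1/(1 + K1/[H⁺] + K1K2/[H⁺]²) = 1/(1 + 10^+1.81 + 10^-0.39) = 0.01516
DIC = [CO2*]/α₀ = 1.059×10^-4 / 0.01516 = 6.990 mmol/L
[CO3²⁻] = α₂·DIC; α₂ = 0.006175, so [CO3²⁻] = 0.006175 × 6.990 = 0.0432 mmol/L

[CO3²⁻] = 0.0432 mmol/L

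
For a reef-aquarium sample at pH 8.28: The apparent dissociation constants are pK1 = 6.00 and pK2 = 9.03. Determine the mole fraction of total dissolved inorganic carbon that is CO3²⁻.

α₂ = 0.150

α₂ = 1 / (1 + [H⁺]/K2 + [H⁺]²/(K1K2)) = 1 / (1 + 10^+0.75 + 10^-1.53)
   = 1 / (1 + 5.6234 + 0.029512) = 1/6.6529 = 0.1503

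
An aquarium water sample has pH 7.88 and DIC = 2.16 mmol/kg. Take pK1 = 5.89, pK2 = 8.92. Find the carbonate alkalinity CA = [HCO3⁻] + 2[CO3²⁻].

CA = [HCO3⁻] + 2[CO3²⁻] = (α₁ + 2α₂)·DIC
At pH 7.88: [H⁺]/K1 = 10^-1.99 = 0.010233, K2/[H⁺] = 10^-1.04 = 0.091201
α₁ = 1/(1 + 0.010233 + 0.091201) = 1/1.1014 = 0.9079; α₂ = α₁·K2/[H⁺] = 0.08280
α₁ + 2α₂ = 1.0735
CA = 1.0735 × 2.16 = 2.32 mmol/kg

CA = 2.32 mmol/kg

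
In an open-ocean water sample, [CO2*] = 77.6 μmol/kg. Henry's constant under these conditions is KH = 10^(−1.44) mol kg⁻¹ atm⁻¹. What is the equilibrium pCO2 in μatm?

KH = 10^(−1.44) = 3.631×10^-2 mol kg⁻¹ atm⁻¹
pCO2 = [CO2*]/KH = 77.6×10^-6 / 3.631×10^-2 = 2.14×10^-3 atm = 2140 μatm

pCO2 = 2140 μatm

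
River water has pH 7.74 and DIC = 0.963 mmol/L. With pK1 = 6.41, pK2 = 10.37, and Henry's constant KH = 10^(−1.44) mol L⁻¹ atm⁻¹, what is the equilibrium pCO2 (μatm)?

pCO2 = 1180 μatm

α₀ = 1 / (1 + K1/[H⁺] + K1K2/[H⁺]²) = 1 / (1 + 10^+1.33 + 10^-1.30)
   = 1 / (1 + 21.380 + 0.050119) = 1/22.430 = 0.04458
[CO2*] = α₀ × DIC = 0.04458 × 0.963 = 0.04293 mmol/L
pCO2 = [CO2*]/KH = 4.293×10^-5 / 3.631×10^-2 = 1180 μatm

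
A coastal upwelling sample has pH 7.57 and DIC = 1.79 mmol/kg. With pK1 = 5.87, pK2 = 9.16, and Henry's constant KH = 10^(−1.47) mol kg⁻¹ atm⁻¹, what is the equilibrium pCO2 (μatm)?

α₀ = 1 / (1 + K1/[H⁺] + K1K2/[H⁺]²) = 1 / (1 + 10^+1.70 + 10^+0.11)
   = 1 / (1 + 50.119 + 1.2882) = 1/52.407 = 0.01908
[CO2*] = α₀ × DIC = 0.01908 × 1.79 = 0.03416 mmol/kg
pCO2 = [CO2*]/KH = 3.416×10^-5 / 3.388×10^-2 = 1010 μatm

pCO2 = 1010 μatm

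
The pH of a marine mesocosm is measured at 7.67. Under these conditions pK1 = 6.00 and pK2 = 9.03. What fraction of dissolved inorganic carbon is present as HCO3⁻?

α₁ = 1 / (1 + [H⁺]/K1 + K2/[H⁺]) = 1 / (1 + 10^-1.67 + 10^-1.36)
   = 1 / (1 + 0.021380 + 0.043652) = 1/1.0650 = 0.9389

α₁ = 0.939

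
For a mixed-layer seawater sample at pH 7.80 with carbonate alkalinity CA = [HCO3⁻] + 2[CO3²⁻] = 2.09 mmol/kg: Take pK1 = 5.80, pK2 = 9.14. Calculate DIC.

CA = [HCO3⁻] + 2[CO3²⁻] = (α₁ + 2α₂)·DIC
At pH 7.80: [H⁺]/K1 = 10^-2.00 = 0.010000, K2/[H⁺] = 10^-1.34 = 0.045709
α₁ = 1/(1 + 0.010000 + 0.045709) = 1/1.0557 = 0.9472; α₂ = α₁·K2/[H⁺] = 0.04330
α₁ + 2α₂ = 1.0338
DIC = CA / (α₁ + 2α₂) = 2.09 / 1.0338 = 2.02 mmol/kg

DIC = 2.02 mmol/kg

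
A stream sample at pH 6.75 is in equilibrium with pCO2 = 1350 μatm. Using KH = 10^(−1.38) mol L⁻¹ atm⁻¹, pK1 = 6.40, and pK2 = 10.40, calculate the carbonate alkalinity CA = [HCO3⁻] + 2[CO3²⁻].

CA = 0.126 mmol/L

[CO2*] = KH · pCO2 = 10^(−1.38) × 1350×10^-6 = 5.628×10^-5 mol/L
α₀ = 1/(1 + K1/[H⁺] + K1K2/[H⁺]²) = 1/(1 + 10^+0.35 + 10^-3.30) = 0.3087
DIC = [CO2*]/α₀ = 5.628×10^-5 / 0.3087 = 0.1823 mmol/L
CA = (α₁ + 2α₂)·DIC = (0.6911 + 2×0.0001547) × 0.1823 = 0.126 mmol/L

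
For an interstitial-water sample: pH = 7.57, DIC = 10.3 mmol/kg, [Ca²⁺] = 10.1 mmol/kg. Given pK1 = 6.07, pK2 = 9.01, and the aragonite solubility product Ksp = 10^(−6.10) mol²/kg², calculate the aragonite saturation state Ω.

Ω = 4.45

α₂ = 1 / (1 + [H⁺]/K2 + [H⁺]²/(K1K2)) = 1 / (1 + 10^+1.44 + 10^-0.06)
   = 1 / (1 + 27.542 + 0.87096) = 1/29.413 = 0.03400
[CO3²⁻] = α₂ × DIC = 0.03400 × 10.3 = 0.3502 mmol/kg
Ksp = 10^(−6.10) = 7.943×10^-7
Ω = [Ca²⁺][CO3²⁻]/Ksp = (10.1×10^-3)(3.502×10^-4) / 7.943×10^-7 = 4.45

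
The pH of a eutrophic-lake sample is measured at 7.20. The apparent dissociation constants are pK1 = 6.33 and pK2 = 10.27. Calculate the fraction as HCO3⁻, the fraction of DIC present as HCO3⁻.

α₁ = 0.880

α₁ = 1 / (1 + [H⁺]/K1 + K2/[H⁺]) = 1 / (1 + 10^-0.87 + 10^-3.07)
   = 1 / (1 + 0.13490 + 0.00085114) = 1/1.1357 = 0.8805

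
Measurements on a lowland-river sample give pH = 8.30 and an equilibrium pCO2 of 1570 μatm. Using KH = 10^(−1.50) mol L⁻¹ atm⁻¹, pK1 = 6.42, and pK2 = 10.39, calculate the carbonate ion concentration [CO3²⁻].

[CO2*] = KH · pCO2 = 10^(−1.50) × 1570×10^-6 = 4.965×10^-5 mol/L
α₀ = 1/(1 + K1/[H⁺] + K1K2/[H⁺]²) = 1/(1 + 10^+1.88 + 10^-0.21) = 0.01291
DIC = [CO2*]/α₀ = 4.965×10^-5 / 0.01291 = 3.846 mmol/L
[CO3²⁻] = α₂·DIC; α₂ = 0.007959, so [CO3²⁻] = 0.007959 × 3.846 = 0.0306 mmol/L

[CO3²⁻] = 0.0306 mmol/L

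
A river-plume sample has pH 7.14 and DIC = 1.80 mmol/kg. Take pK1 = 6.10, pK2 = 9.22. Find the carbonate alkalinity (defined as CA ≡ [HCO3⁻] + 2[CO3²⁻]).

CA = 1.66 mmol/kg

CA = [HCO3⁻] + 2[CO3²⁻] = (α₁ + 2α₂)·DIC
At pH 7.14: [H⁺]/K1 = 10^-1.04 = 0.091201, K2/[H⁺] = 10^-2.08 = 0.0083176
α₁ = 1/(1 + 0.091201 + 0.0083176) = 1/1.0995 = 0.9095; α₂ = α₁·K2/[H⁺] = 0.007565
α₁ + 2α₂ = 0.9246
CA = 0.9246 × 1.80 = 1.66 mmol/kg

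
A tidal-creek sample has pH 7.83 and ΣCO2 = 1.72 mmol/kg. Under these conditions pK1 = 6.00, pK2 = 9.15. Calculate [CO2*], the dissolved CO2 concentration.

α₀ = 1 / (1 + K1/[H⁺] + K1K2/[H⁺]²) = 1 / (1 + 10^+1.83 + 10^+0.51)
   = 1 / (1 + 67.608 + 3.2359) = 1/71.844 = 0.01392
[CO2*] = α₀ × DIC = 0.01392 × 1.72 = 0.0239 mmol/kg

[CO2*] = 0.0239 mmol/kg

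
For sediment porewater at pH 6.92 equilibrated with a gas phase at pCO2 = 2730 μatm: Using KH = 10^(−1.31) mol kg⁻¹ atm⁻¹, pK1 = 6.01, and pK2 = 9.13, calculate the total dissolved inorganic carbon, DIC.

DIC = 1.23 mmol/kg

[CO2*] = KH · pCO2 = 10^(−1.31) × 2730×10^-6 = 1.337×10^-4 mol/kg
α₀ = 1/(1 + K1/[H⁺] + K1K2/[H⁺]²) = 1/(1 + 10^+0.91 + 10^-1.30) = 0.1090
DIC = [CO2*]/α₀ = 1.337×10^-4 / 0.1090 = 1.23 mmol/kg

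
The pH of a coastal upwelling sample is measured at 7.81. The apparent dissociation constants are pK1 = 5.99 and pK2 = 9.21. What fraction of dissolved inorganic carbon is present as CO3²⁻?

α₂ = 0.0377

α₂ = 1 / (1 + [H⁺]/K2 + [H⁺]²/(K1K2)) = 1 / (1 + 10^+1.40 + 10^-0.42)
   = 1 / (1 + 25.119 + 0.38019) = 1/26.499 = 0.03774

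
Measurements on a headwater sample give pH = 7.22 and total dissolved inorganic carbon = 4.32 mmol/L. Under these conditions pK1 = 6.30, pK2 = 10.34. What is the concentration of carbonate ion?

[CO3²⁻] = 2.92 μmol/L

α₂ = 1 / (1 + [H⁺]/K2 + [H⁺]²/(K1K2)) = 1 / (1 + 10^+3.12 + 10^+2.20)
   = 1 / (1 + 1318.3 + 158.49) = 1/1477.7 = 0.0006767
[CO3²⁻] = α₂ × DIC = 0.0006767 × 4.32 = 0.00292 mmol/L = 2.92 μmol/L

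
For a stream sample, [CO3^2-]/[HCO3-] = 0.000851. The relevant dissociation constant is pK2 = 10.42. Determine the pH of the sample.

From K2 = [H⁺][CO3^2-]/[HCO3-]:  pH = pK2 + log₁₀([CO3^2-]/[HCO3-])
log₁₀(0.000851) = -3.070
pH = 10.42 + (-3.070) = 7.35

pH = 7.35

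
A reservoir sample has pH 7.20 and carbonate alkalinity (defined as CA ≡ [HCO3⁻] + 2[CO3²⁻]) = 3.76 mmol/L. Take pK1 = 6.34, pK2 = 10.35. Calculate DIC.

DIC = 4.28 mmol/L

CA = [HCO3⁻] + 2[CO3²⁻] = (α₁ + 2α₂)·DIC
At pH 7.20: [H⁺]/K1 = 10^-0.86 = 0.13804, K2/[H⁺] = 10^-3.15 = 0.00070795
α₁ = 1/(1 + 0.13804 + 0.00070795) = 1/1.1387 = 0.8782; α₂ = α₁·K2/[H⁺] = 0.0006217
α₁ + 2α₂ = 0.8794
DIC = CA / (α₁ + 2α₂) = 3.76 / 0.8794 = 4.28 mmol/L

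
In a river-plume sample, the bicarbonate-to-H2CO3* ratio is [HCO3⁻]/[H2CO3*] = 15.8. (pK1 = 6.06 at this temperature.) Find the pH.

pH = 7.26

From K1 = [H⁺][HCO3⁻]/[H2CO3*]:  pH = pK1 + log₁₀([HCO3⁻]/[H2CO3*])
log₁₀(15.8) = +1.199
pH = 6.06 + (+1.199) = 7.26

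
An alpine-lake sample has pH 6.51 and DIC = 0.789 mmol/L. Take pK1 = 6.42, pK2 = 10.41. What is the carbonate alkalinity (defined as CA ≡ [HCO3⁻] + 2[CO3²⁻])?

CA = 0.435 mmol/L

CA = [HCO3⁻] + 2[CO3²⁻] = (α₁ + 2α₂)·DIC
At pH 6.51: [H⁺]/K1 = 10^-0.09 = 0.81283, K2/[H⁺] = 10^-3.90 = 0.00012589
α₁ = 1/(1 + 0.81283 + 0.00012589) = 1/1.8130 = 0.5516; α₂ = α₁·K2/[H⁺] = 6.944×10^-5
α₁ + 2α₂ = 0.5517
CA = 0.5517 × 0.789 = 0.435 mmol/L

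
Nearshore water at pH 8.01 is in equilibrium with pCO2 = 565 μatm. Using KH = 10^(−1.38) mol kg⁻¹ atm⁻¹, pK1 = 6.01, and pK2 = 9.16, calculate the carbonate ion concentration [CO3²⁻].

[CO2*] = KH · pCO2 = 10^(−1.38) × 565×10^-6 = 2.355×10^-5 mol/kg
α₀ = 1/(1 + K1/[H⁺] + K1K2/[H⁺]²) = 1/(1 + 10^+2.00 + 10^+0.85) = 0.009252
DIC = [CO2*]/α₀ = 2.355×10^-5 / 0.009252 = 2.546 mmol/kg
[CO3²⁻] = α₂·DIC; α₂ = 0.06550, so [CO3²⁻] = 0.06550 × 2.546 = 0.167 mmol/kg

[CO3²⁻] = 0.167 mmol/kg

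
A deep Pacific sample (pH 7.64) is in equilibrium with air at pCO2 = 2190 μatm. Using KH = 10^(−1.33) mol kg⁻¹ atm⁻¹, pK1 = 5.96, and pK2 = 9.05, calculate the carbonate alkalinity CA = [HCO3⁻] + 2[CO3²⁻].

CA = 5.28 mmol/kg

[CO2*] = KH · pCO2 = 10^(−1.33) × 2190×10^-6 = 1.024×10^-4 mol/kg
α₀ = 1/(1 + K1/[H⁺] + K1K2/[H⁺]²) = 1/(1 + 10^+1.68 + 10^+0.27) = 0.01971
DIC = [CO2*]/α₀ = 1.024×10^-4 / 0.01971 = 5.196 mmol/kg
CA = (α₁ + 2α₂)·DIC = (0.9436 + 2×0.03671) × 5.196 = 5.28 mmol/kg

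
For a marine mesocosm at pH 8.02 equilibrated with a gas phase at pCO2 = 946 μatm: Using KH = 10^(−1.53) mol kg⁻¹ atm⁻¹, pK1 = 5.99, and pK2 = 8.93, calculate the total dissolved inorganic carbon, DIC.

[CO2*] = KH · pCO2 = 10^(−1.53) × 946×10^-6 = 2.792×10^-5 mol/kg
α₀ = 1/(1 + K1/[H⁺] + K1K2/[H⁺]²) = 1/(1 + 10^+2.03 + 10^+1.12) = 0.008242
DIC = [CO2*]/α₀ = 2.792×10^-5 / 0.008242 = 3.39 mmol/kg

DIC = 3.39 mmol/kg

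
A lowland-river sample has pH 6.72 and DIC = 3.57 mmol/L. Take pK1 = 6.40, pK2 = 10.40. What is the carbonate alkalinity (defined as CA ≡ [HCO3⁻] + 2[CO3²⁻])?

CA = [HCO3⁻] + 2[CO3²⁻] = (α₁ + 2α₂)·DIC
At pH 6.72: [H⁺]/K1 = 10^-0.32 = 0.47863, K2/[H⁺] = 10^-3.68 = 0.00020893
α₁ = 1/(1 + 0.47863 + 0.00020893) = 1/1.4788 = 0.6762; α₂ = α₁·K2/[H⁺] = 0.0001413
α₁ + 2α₂ = 0.6765
CA = 0.6765 × 3.57 = 2.42 mmol/L

CA = 2.42 mmol/L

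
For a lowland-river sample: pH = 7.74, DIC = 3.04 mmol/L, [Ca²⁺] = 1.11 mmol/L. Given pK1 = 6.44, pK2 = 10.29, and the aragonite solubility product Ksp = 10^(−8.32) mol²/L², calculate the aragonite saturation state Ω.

α₂ = 1 / (1 + [H⁺]/K2 + [H⁺]²/(K1K2)) = 1 / (1 + 10^+2.55 + 10^+1.25)
   = 1 / (1 + 354.81 + 17.783) = 1/373.60 = 0.002677
[CO3²⁻] = α₂ × DIC = 0.002677 × 3.04 = 0.008137 mmol/L = 8.137 μmol/L
Ksp = 10^(−8.32) = 4.786×10^-9
Ω = [Ca²⁺][CO3²⁻]/Ksp = (1.11×10^-3)(8.137×10^-6) / 4.786×10^-9 = 1.89

Ω = 1.89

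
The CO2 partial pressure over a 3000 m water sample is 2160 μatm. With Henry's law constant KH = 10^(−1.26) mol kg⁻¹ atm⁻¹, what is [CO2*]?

KH = 10^(−1.26) = 5.495×10^-2 mol kg⁻¹ atm⁻¹
[CO2*] = KH · pCO2 = 5.495×10^-2 × 2160×10^-6 atm = 1.19×10^-4 mol/kg

[CO2*] = 119 μmol/kg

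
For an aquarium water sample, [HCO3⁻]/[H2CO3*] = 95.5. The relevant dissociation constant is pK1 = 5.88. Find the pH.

From K1 = [H⁺][HCO3⁻]/[H2CO3*]:  pH = pK1 + log₁₀([HCO3⁻]/[H2CO3*])
log₁₀(95.5) = +1.980
pH = 5.88 + (+1.980) = 7.86

pH = 7.86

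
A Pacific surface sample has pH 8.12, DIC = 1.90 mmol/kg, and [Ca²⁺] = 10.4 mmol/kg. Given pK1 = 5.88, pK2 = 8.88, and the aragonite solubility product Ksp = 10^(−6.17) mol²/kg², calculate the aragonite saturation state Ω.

α₂ = 1 / (1 + [H⁺]/K2 + [H⁺]²/(K1K2)) = 1 / (1 + 10^+0.76 + 10^-1.48)
   = 1 / (1 + 5.7544 + 0.033113) = 1/6.7875 = 0.1473
[CO3²⁻] = α₂ × DIC = 0.1473 × 1.90 = 0.2799 mmol/kg
Ksp = 10^(−6.17) = 6.761×10^-7
Ω = [Ca²⁺][CO3²⁻]/Ksp = (10.4×10^-3)(2.799×10^-4) / 6.761×10^-7 = 4.31

Ω = 4.31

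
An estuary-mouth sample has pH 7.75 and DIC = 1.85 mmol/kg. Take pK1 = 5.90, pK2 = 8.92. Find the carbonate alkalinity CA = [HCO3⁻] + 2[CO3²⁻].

CA = 1.94 mmol/kg

CA = [HCO3⁻] + 2[CO3²⁻] = (α₁ + 2α₂)·DIC
At pH 7.75: [H⁺]/K1 = 10^-1.85 = 0.014125, K2/[H⁺] = 10^-1.17 = 0.067608
α₁ = 1/(1 + 0.014125 + 0.067608) = 1/1.0817 = 0.9244; α₂ = α₁·K2/[H⁺] = 0.06250
α₁ + 2α₂ = 1.0494
CA = 1.0494 × 1.85 = 1.94 mmol/kg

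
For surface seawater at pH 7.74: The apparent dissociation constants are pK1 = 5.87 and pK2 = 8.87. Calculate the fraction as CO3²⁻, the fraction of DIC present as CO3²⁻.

α₂ = 0.0682

α₂ = 1 / (1 + [H⁺]/K2 + [H⁺]²/(K1K2)) = 1 / (1 + 10^+1.13 + 10^-0.74)
   = 1 / (1 + 13.490 + 0.18197) = 1/14.672 = 0.06816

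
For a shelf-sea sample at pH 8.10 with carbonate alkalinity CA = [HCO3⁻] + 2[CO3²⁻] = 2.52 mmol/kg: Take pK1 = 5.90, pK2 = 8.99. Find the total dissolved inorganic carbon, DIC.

DIC = 2.27 mmol/kg

CA = [HCO3⁻] + 2[CO3²⁻] = (α₁ + 2α₂)·DIC
At pH 8.10: [H⁺]/K1 = 10^-2.20 = 0.0063096, K2/[H⁺] = 10^-0.89 = 0.12882
α₁ = 1/(1 + 0.0063096 + 0.12882) = 1/1.1351 = 0.8810; α₂ = α₁·K2/[H⁺] = 0.1135
α₁ + 2α₂ = 1.1079
DIC = CA / (α₁ + 2α₂) = 2.52 / 1.1079 = 2.27 mmol/kg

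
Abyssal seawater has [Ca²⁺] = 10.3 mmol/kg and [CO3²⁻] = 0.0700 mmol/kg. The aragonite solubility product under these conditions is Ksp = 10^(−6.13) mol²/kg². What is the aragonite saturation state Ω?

Ksp = 10^(−6.13) = 7.413×10^-7
Ω = [Ca²⁺][CO3²⁻]/Ksp = (10.3×10^-3)(0.0700×10^-3) / 7.413×10^-7 = 0.973

Ω = 0.973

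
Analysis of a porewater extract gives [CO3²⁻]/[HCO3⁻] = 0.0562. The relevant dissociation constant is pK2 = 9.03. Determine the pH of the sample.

From K2 = [H⁺][CO3²⁻]/[HCO3⁻]:  pH = pK2 + log₁₀([CO3²⁻]/[HCO3⁻])
log₁₀(0.0562) = -1.250
pH = 9.03 + (-1.250) = 7.78

pH = 7.78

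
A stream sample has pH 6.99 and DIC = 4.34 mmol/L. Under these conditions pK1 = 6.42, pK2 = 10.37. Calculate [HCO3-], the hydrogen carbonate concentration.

[HCO3⁻] = 3.42 mmol/L

α₁ = 1 / (1 + [H⁺]/K1 + K2/[H⁺]) = 1 / (1 + 10^-0.57 + 10^-3.38)
   = 1 / (1 + 0.26915 + 0.00041687) = 1/1.2696 = 0.7877
[HCO3⁻] = α₁ × DIC = 0.7877 × 4.34 = 3.42 mmol/L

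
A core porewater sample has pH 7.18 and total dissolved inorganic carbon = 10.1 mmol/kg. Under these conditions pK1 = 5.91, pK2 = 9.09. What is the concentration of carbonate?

α₂ = 1 / (1 + [H⁺]/K2 + [H⁺]²/(K1K2)) = 1 / (1 + 10^+1.91 + 10^+0.64)
   = 1 / (1 + 81.283 + 4.3652) = 1/86.648 = 0.01154
[CO3²⁻] = α₂ × DIC = 0.01154 × 10.1 = 0.117 mmol/kg

[CO3²⁻] = 0.117 mmol/kg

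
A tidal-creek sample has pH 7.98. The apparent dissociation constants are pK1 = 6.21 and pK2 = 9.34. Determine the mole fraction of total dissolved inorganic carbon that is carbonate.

α₂ = 0.0412

α₂ = 1 / (1 + [H⁺]/K2 + [H⁺]²/(K1K2)) = 1 / (1 + 10^+1.36 + 10^-0.41)
   = 1 / (1 + 22.909 + 0.38905) = 1/24.298 = 0.04116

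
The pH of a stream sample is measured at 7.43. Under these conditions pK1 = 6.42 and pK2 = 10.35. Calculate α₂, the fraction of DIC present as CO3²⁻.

α₂ = 0.00109

α₂ = 1 / (1 + [H⁺]/K2 + [H⁺]²/(K1K2)) = 1 / (1 + 10^+2.92 + 10^+1.91)
   = 1 / (1 + 831.76 + 81.283) = 1/914.05 = 0.001094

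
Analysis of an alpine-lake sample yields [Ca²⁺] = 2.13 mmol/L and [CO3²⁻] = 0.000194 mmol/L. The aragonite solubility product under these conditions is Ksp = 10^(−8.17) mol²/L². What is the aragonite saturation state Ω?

Ω = 0.0611

Ksp = 10^(−8.17) = 6.761×10^-9
Ω = [Ca²⁺][CO3²⁻]/Ksp = (2.13×10^-3)(0.000194×10^-3) / 6.761×10^-9 = 0.0611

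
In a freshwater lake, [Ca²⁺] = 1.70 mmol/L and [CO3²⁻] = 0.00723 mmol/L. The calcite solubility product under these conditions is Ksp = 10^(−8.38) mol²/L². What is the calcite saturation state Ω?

Ksp = 10^(−8.38) = 4.169×10^-9
Ω = [Ca²⁺][CO3²⁻]/Ksp = (1.70×10^-3)(0.00723×10^-3) / 4.169×10^-9 = 2.95

Ω = 2.95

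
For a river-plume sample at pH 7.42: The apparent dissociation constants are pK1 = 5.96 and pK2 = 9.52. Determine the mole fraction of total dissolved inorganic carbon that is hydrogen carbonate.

α₁ = 0.959

α₁ = 1 / (1 + [H⁺]/K1 + K2/[H⁺]) = 1 / (1 + 10^-1.46 + 10^-2.10)
   = 1 / (1 + 0.034674 + 0.0079433) = 1/1.0426 = 0.9591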